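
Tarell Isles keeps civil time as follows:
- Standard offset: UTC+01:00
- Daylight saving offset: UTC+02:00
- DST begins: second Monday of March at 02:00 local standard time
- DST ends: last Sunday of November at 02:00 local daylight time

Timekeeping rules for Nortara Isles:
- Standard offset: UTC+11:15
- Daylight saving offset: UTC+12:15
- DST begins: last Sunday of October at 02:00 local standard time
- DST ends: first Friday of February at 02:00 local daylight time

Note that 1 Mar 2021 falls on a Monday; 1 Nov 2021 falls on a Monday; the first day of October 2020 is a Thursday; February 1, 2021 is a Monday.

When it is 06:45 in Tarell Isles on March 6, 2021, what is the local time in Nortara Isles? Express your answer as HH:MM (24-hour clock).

17:00

1 March 2021 is a Monday, so the first Monday is March 1 and the second is March 8.
1 November 2021 is a Monday, so Sundays fall on 7, 14, 21, 28; the last is November 28.
March 6, 2021 does not fall between 8 March and 28 November, so daylight saving is not in effect and Tarell Isles is at UTC+01:00.
06:45 Tarell Isles − 1h = 05:45 UTC.
1 October 2020 is a Thursday, so Sundays fall on 4, 11, 18, 25; the last is October 25.
1 February 2021 is a Monday, so the first Friday is February 5.
At the standard offset (UTC+11:15), 05:45 UTC + 11h15m = 17:00 Nortara Isles standard time.
Daylight saving runs 25 October 2020 – 5 February 2021; the standard-time date in Nortara Isles, March 6, 2021, is outside that window, so Nortara Isles is on standard time at UTC+11:15.
05:45 UTC + 11h15m = 17:00 Nortara Isles.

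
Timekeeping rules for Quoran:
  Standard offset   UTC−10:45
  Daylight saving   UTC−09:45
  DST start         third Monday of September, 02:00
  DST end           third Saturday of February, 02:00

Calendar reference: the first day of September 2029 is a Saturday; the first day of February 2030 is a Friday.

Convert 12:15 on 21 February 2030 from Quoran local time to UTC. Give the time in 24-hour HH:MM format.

1 September 2029 is a Saturday, so the first Monday is September 3 and the third is September 17.
1 February 2030 is a Friday, so the first Saturday is February 2 and the third is February 16.
Daylight saving runs 17 September 2029 – 16 February 2030; 21 February 2030 is outside that window, so Quoran is on standard time at UTC−10:45.
12:15 local + 10h45m = 23:00 UTC.

23:00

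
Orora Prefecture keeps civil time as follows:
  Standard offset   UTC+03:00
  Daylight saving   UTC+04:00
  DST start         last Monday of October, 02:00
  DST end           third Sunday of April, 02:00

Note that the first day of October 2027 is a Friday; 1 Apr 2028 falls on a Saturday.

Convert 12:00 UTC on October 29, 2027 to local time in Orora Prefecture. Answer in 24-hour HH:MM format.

1 October 2027 is a Friday, so Mondays fall on 4, 11, 18, 25; the last is October 25.
1 April 2028 is a Saturday, so the first Sunday is April 2 and the third is April 16.
At the standard offset (UTC+03:00), 12:00 UTC + 3h = 15:00 Orora Prefecture standard time.
The standard-time date in Orora Prefecture, October 29, 2027, falls between 25 October 2027 and 16 April 2028, so daylight saving is in effect and Orora Prefecture is at UTC+04:00.
12:00 UTC + 4h = 16:00 local.

16:00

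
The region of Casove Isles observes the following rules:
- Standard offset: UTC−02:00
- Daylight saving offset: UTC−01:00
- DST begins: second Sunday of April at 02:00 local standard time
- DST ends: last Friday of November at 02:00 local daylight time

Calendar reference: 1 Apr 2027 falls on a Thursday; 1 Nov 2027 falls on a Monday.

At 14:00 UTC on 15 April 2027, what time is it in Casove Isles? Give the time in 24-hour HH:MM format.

13:00

1 April 2027 is a Thursday, so the first Sunday is April 4 and the second is April 11.
1 November 2027 is a Monday, so Fridays fall on 5, 12, 19, 26; the last is November 26.
At the standard offset (UTC−02:00), 14:00 UTC − 2h = 12:00 Casove Isles standard time.
The standard-time date in Casove Isles, 15 April 2027, lies within the daylight-saving period (11 April – 26 November), so Casove Isles is on daylight time, UTC−01:00.
14:00 UTC − 1h = 13:00 local.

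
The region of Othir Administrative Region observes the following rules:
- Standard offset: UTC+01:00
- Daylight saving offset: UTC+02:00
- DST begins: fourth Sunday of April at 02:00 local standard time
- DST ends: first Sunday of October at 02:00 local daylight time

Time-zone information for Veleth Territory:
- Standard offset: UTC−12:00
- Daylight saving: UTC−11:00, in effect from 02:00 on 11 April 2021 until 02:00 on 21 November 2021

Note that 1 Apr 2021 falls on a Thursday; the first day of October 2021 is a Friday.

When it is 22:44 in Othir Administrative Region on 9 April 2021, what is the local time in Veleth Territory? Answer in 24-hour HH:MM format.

09:44

1 April 2021 is a Thursday, so the first Sunday is April 4 and the fourth is April 25.
1 October 2021 is a Friday, so the first Sunday is October 3.
Daylight saving runs 25 April – 3 October; 9 April 2021 is outside that window, so Othir Administrative Region is on standard time at UTC+01:00.
22:44 Othir Administrative Region − 1h = 21:44 UTC.
At the standard offset (UTC−12:00), 21:44 UTC − 12h = 09:44 Veleth Territory standard time.
Daylight saving runs 11 April – 21 November; the standard-time date in Veleth Territory, 9 April 2021, is outside that window, so Veleth Territory is on standard time at UTC−12:00.
21:44 UTC − 12h = 09:44 Veleth Territory.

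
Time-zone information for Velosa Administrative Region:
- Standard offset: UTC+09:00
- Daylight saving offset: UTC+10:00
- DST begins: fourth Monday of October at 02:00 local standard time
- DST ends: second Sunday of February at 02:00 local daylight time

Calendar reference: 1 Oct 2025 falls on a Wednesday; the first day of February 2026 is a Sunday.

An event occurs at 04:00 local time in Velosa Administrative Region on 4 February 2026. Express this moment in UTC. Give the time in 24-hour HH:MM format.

18:00

1 October 2025 is a Wednesday, so the first Monday is October 6 and the fourth is October 27.
1 February 2026 is a Sunday, so the first Sunday is February 1 and the second is February 8.
4 February 2026 lies within the daylight-saving period (27 October 2025 – 8 February 2026), so Velosa Administrative Region is on daylight time, UTC+10:00.
04:00 local − 10h = 18:00 UTC (rolling into the previous day, 3 February 2026).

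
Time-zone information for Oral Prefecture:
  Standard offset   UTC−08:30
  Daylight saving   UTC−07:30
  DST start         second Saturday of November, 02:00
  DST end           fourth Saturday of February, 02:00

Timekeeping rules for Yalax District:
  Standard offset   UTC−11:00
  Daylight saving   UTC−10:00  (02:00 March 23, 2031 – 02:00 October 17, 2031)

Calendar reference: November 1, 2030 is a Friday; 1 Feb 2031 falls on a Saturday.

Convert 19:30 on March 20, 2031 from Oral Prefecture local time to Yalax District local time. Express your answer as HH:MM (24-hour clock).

17:00

1 November 2030 is a Friday, so the first Saturday is November 2 and the second is November 9.
1 February 2031 is a Saturday, so the first Saturday is February 1 and the fourth is February 22.
Daylight saving runs 9 November 2030 – 22 February 2031; March 20, 2031 is outside that window, so Oral Prefecture is on standard time at UTC−08:30.
19:30 Oral Prefecture + 8h30m = 04:00 UTC (rolling into the next day, 21 March 2031).
At the standard offset (UTC−11:00), 04:00 UTC − 11h = 17:00 Yalax District standard time (rolling into the previous day, 20 March 2031).
The standard-time date in Yalax District, March 20, 2031, is outside the daylight-saving period (23 March – 17 October), so Yalax District is on standard time, UTC−11:00.
04:00 UTC − 11h = 17:00 Yalax District (rolling into the previous day, 20 March 2031).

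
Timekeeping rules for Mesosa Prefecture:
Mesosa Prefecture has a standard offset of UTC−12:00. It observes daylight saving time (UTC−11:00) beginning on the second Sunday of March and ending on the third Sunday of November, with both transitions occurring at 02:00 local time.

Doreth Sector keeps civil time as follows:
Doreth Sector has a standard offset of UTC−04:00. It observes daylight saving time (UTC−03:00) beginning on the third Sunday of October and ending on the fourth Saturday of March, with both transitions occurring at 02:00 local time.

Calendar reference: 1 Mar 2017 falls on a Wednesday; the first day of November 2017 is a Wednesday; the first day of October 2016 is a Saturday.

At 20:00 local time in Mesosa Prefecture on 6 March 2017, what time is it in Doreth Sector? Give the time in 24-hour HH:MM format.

1 March 2017 is a Wednesday, so the first Sunday is March 5 and the second is March 12.
1 November 2017 is a Wednesday, so the first Sunday is November 5 and the third is November 19.
6 March 2017 is outside the daylight-saving period (12 March – 19 November), so Mesosa Prefecture is on standard time, UTC−12:00.
20:00 Mesosa Prefecture + 12h = 08:00 UTC (rolling into the next day, 7 March 2017).
1 October 2016 is a Saturday, so the first Sunday is October 2 and the third is October 16.
1 March 2017 is a Wednesday, so the first Saturday is March 4 and the fourth is March 25.
At the standard offset (UTC−04:00), 08:00 UTC − 4h = 04:00 Doreth Sector standard time.
The standard-time date in Doreth Sector, 7 March 2017, lies within the daylight-saving period (16 October 2016 – 25 March 2017), so Doreth Sector is on daylight time, UTC−03:00.
08:00 UTC − 3h = 05:00 Doreth Sector.

05:00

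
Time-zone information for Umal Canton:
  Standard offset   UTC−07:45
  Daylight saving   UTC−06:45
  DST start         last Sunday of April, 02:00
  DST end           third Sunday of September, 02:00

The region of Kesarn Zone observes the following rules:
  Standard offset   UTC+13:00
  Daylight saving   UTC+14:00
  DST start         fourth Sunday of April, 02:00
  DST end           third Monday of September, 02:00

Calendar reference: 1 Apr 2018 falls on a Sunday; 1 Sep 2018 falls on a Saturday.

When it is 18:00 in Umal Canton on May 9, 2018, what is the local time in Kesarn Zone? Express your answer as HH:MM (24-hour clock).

1 April 2018 is a Sunday, so Sundays fall on 1, 8, 15, 22, 29; the last is April 29.
1 September 2018 is a Saturday, so the first Sunday is September 2 and the third is September 16.
Daylight saving runs 29 April – 16 September; May 9, 2018 is inside that window, so Umal Canton is at UTC−06:45.
18:00 Umal Canton + 6h45m = 00:45 UTC (rolling into the next day, 10 May 2018).
1 April 2018 is a Sunday, so the first Sunday is April 1 and the fourth is April 22.
1 September 2018 is a Saturday, so the first Monday is September 3 and the third is September 17.
At the standard offset (UTC+13:00), 00:45 UTC + 13h = 13:45 Kesarn Zone standard time.
The standard-time date in Kesarn Zone, May 10, 2018, falls between 22 April and 17 September, so daylight saving is in effect and Kesarn Zone is at UTC+14:00.
00:45 UTC + 14h = 14:45 Kesarn Zone.

14:45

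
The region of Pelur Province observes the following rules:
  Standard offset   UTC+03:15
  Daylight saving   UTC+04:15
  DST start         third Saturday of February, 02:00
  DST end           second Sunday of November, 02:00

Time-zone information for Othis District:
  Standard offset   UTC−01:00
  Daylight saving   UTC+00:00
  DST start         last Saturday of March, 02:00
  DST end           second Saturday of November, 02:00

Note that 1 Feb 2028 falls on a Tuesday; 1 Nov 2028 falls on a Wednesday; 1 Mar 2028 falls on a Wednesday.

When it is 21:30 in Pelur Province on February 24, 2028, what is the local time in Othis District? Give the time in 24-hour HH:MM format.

16:15

1 February 2028 is a Tuesday, so the first Saturday is February 5 and the third is February 19.
1 November 2028 is a Wednesday, so the first Sunday is November 5 and the second is November 12.
February 24, 2028 falls between 19 February and 12 November, so daylight saving is in effect and Pelur Province is at UTC+04:15.
21:30 Pelur Province − 4h15m = 17:15 UTC.
1 March 2028 is a Wednesday, so Saturdays fall on 4, 11, 18, 25; the last is March 25.
1 November 2028 is a Wednesday, so the first Saturday is November 4 and the second is November 11.
At the standard offset (UTC−01:00), 17:15 UTC − 1h = 16:15 Othis District standard time.
Daylight saving runs 25 March – 11 November; the standard-time date in Othis District, February 24, 2028, is outside that window, so Othis District is on standard time at UTC−01:00.
17:15 UTC − 1h = 16:15 Othis District.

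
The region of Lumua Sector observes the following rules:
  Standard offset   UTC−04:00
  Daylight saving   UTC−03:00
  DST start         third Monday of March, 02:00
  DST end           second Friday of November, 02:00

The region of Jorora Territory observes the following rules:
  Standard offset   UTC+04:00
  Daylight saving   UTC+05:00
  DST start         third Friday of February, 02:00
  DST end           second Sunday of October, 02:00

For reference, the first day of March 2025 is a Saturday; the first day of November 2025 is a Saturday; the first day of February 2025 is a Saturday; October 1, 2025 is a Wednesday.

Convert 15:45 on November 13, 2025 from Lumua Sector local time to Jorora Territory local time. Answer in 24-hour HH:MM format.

22:45

1 March 2025 is a Saturday, so the first Monday is March 3 and the third is March 17.
1 November 2025 is a Saturday, so the first Friday is November 7 and the second is November 14.
November 13, 2025 lies within the daylight-saving period (17 March – 14 November), so Lumua Sector is on daylight time, UTC−03:00.
15:45 Lumua Sector + 3h = 18:45 UTC.
1 February 2025 is a Saturday, so the first Friday is February 7 and the third is February 21.
1 October 2025 is a Wednesday, so the first Sunday is October 5 and the second is October 12.
At the standard offset (UTC+04:00), 18:45 UTC + 4h = 22:45 Jorora Territory standard time.
The standard-time date in Jorora Territory, November 13, 2025, is outside the daylight-saving period (21 February – 12 October), so Jorora Territory is on standard time, UTC+04:00.
18:45 UTC + 4h = 22:45 Jorora Territory.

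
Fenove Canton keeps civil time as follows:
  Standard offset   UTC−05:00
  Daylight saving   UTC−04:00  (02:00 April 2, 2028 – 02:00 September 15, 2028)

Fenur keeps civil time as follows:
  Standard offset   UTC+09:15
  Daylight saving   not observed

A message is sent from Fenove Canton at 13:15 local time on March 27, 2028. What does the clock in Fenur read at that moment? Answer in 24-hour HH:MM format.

March 27, 2028 is outside the daylight-saving period (2 April – 15 September), so Fenove Canton is on standard time, UTC−05:00.
13:15 Fenove Canton + 5h = 18:15 UTC.
Fenur stays on UTC+09:15 all year.
18:15 UTC + 9h15m = 03:30 Fenur (rolling into the next day, 28 March 2028).

03:30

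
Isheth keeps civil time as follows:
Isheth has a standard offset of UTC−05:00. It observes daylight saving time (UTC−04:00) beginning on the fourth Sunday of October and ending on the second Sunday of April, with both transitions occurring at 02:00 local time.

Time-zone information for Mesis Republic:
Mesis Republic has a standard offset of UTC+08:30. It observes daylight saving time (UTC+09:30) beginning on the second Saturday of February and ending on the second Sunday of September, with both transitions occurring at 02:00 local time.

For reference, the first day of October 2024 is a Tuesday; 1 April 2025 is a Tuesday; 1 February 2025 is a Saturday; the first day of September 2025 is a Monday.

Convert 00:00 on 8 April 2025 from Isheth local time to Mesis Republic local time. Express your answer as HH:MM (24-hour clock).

1 October 2024 is a Tuesday, so the first Sunday is October 6 and the fourth is October 27.
1 April 2025 is a Tuesday, so the first Sunday is April 6 and the second is April 13.
Daylight saving runs 27 October 2024 – 13 April 2025; 8 April 2025 is inside that window, so Isheth is at UTC−04:00.
00:00 Isheth + 4h = 04:00 UTC.
1 February 2025 is a Saturday, so the first Saturday is February 1 and the second is February 8.
1 September 2025 is a Monday, so the first Sunday is September 7 and the second is September 14.
At the standard offset (UTC+08:30), 04:00 UTC + 8h30m = 12:30 Mesis Republic standard time.
The standard-time date in Mesis Republic, 8 April 2025, lies within the daylight-saving period (8 February – 14 September), so Mesis Republic is on daylight time, UTC+09:30.
04:00 UTC + 9h30m = 13:30 Mesis Republic.

13:30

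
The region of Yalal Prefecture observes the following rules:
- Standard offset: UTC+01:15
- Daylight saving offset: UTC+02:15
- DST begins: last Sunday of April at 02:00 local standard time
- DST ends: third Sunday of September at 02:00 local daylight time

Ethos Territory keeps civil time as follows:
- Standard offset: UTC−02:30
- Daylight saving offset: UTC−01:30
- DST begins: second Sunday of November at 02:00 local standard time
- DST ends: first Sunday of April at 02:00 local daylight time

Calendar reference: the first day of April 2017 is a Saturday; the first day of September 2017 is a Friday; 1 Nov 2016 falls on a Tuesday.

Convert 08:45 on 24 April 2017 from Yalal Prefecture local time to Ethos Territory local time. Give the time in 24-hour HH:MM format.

05:00

1 April 2017 is a Saturday, so Sundays fall on 2, 9, 16, 23, 30; the last is April 30.
1 September 2017 is a Friday, so the first Sunday is September 3 and the third is September 17.
Daylight saving runs 30 April – 17 September; 24 April 2017 is outside that window, so Yalal Prefecture is on standard time at UTC+01:15.
08:45 Yalal Prefecture − 1h15m = 07:30 UTC.
1 November 2016 is a Tuesday, so the first Sunday is November 6 and the second is November 13.
1 April 2017 is a Saturday, so the first Sunday is April 2.
At the standard offset (UTC−02:30), 07:30 UTC − 2h30m = 05:00 Ethos Territory standard time.
The standard-time date in Ethos Territory, 24 April 2017, does not fall between 13 November 2016 and 2 April 2017, so daylight saving is not in effect and Ethos Territory is at UTC−02:30.
07:30 UTC − 2h30m = 05:00 Ethos Territory.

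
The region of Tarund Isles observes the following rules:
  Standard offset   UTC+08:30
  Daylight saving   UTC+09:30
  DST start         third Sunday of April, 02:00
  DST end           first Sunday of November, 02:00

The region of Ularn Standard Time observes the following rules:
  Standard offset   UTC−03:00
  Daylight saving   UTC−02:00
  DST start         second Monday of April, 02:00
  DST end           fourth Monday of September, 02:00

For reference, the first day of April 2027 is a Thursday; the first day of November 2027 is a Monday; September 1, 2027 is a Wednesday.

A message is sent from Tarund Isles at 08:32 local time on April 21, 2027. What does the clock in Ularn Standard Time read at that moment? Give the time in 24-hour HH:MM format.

21:02

1 April 2027 is a Thursday, so the first Sunday is April 4 and the third is April 18.
1 November 2027 is a Monday, so the first Sunday is November 7.
Daylight saving runs 18 April – 7 November; April 21, 2027 is inside that window, so Tarund Isles is at UTC+09:30.
08:32 Tarund Isles − 9h30m = 23:02 UTC (rolling into the previous day, 20 April 2027).
1 April 2027 is a Thursday, so the first Monday is April 5 and the second is April 12.
1 September 2027 is a Wednesday, so the first Monday is September 6 and the fourth is September 27.
At the standard offset (UTC−03:00), 23:02 UTC − 3h = 20:02 Ularn Standard Time standard time.
The standard-time date in Ularn Standard Time, April 20, 2027, lies within the daylight-saving period (12 April – 27 September), so Ularn Standard Time is on daylight time, UTC−02:00.
23:02 UTC − 2h = 21:02 Ularn Standard Time.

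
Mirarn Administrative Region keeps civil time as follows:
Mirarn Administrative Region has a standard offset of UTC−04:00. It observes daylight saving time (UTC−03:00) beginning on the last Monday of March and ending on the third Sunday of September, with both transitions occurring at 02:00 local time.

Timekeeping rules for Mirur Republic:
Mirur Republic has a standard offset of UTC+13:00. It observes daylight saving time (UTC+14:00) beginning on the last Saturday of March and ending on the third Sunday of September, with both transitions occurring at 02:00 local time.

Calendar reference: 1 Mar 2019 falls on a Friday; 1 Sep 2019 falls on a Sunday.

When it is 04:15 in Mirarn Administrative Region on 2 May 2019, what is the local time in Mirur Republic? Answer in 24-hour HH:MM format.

21:15

1 March 2019 is a Friday, so Mondays fall on 4, 11, 18, 25; the last is March 25.
1 September 2019 is a Sunday, so the first Sunday is September 1 and the third is September 15.
Daylight saving runs 25 March – 15 September; 2 May 2019 is inside that window, so Mirarn Administrative Region is at UTC−03:00.
04:15 Mirarn Administrative Region + 3h = 07:15 UTC.
1 March 2019 is a Friday, so Saturdays fall on 2, 9, 16, 23, 30; the last is March 30.
1 September 2019 is a Sunday, so the first Sunday is September 1 and the third is September 15.
At the standard offset (UTC+13:00), 07:15 UTC + 13h = 20:15 Mirur Republic standard time.
The standard-time date in Mirur Republic, 2 May 2019, falls between 30 March and 15 September, so daylight saving is in effect and Mirur Republic is at UTC+14:00.
07:15 UTC + 14h = 21:15 Mirur Republic.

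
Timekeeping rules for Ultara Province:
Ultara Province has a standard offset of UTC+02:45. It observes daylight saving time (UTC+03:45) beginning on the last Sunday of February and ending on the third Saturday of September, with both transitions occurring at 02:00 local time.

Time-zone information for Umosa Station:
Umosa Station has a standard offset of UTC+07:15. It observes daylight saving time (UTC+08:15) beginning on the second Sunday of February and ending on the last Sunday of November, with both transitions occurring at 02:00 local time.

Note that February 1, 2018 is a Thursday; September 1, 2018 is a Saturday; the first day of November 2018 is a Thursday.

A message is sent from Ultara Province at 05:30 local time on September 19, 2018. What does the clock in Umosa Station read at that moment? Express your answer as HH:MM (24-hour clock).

11:00

1 February 2018 is a Thursday, so Sundays fall on 4, 11, 18, 25; the last is February 25.
1 September 2018 is a Saturday, so the first Saturday is September 1 and the third is September 15.
September 19, 2018 is outside the daylight-saving period (25 February – 15 September), so Ultara Province is on standard time, UTC+02:45.
05:30 Ultara Province − 2h45m = 02:45 UTC.
1 February 2018 is a Thursday, so the first Sunday is February 4 and the second is February 11.
1 November 2018 is a Thursday, so Sundays fall on 4, 11, 18, 25; the last is November 25.
At the standard offset (UTC+07:15), 02:45 UTC + 7h15m = 10:00 Umosa Station standard time.
The standard-time date in Umosa Station, September 19, 2018, falls between 11 February and 25 November, so daylight saving is in effect and Umosa Station is at UTC+08:15.
02:45 UTC + 8h15m = 11:00 Umosa Station.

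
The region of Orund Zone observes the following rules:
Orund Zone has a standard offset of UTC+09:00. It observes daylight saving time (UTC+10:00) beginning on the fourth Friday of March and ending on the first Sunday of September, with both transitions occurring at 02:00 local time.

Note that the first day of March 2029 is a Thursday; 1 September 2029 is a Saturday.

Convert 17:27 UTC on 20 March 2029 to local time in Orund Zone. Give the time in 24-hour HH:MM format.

1 March 2029 is a Thursday, so the first Friday is March 2 and the fourth is March 23.
1 September 2029 is a Saturday, so the first Sunday is September 2.
At the standard offset (UTC+09:00), 17:27 UTC + 9h = 02:27 Orund Zone standard time (rolling into the next day, 21 March 2029).
The standard-time date in Orund Zone, 21 March 2029, is outside the daylight-saving period (23 March – 2 September), so Orund Zone is on standard time, UTC+09:00.
17:27 UTC + 9h = 02:27 local (rolling into the next day, 21 March 2029).

02:27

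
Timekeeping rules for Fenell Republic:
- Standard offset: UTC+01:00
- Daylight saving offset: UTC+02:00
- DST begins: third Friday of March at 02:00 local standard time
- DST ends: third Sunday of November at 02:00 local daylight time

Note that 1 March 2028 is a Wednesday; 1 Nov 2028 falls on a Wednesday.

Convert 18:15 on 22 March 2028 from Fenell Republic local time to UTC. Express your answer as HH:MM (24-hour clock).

16:15

1 March 2028 is a Wednesday, so the first Friday is March 3 and the third is March 17.
1 November 2028 is a Wednesday, so the first Sunday is November 5 and the third is November 19.
22 March 2028 falls between 17 March and 19 November, so daylight saving is in effect and Fenell Republic is at UTC+02:00.
18:15 local − 2h = 16:15 UTC.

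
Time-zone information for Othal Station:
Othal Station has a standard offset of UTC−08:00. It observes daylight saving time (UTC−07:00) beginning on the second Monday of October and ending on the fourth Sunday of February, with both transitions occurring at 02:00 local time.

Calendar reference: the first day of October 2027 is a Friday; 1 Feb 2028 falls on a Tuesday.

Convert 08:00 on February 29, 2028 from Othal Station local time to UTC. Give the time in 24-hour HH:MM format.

16:00

1 October 2027 is a Friday, so the first Monday is October 4 and the second is October 11.
1 February 2028 is a Tuesday, so the first Sunday is February 6 and the fourth is February 27.
Daylight saving runs 11 October 2027 – 27 February 2028; February 29, 2028 is outside that window, so Othal Station is on standard time at UTC−08:00.
08:00 local + 8h = 16:00 UTC.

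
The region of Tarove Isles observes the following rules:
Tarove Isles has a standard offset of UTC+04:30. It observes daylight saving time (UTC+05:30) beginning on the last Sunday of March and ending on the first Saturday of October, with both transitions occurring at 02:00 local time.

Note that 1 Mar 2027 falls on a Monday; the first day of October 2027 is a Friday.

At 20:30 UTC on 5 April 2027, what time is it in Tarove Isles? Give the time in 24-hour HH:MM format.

1 March 2027 is a Monday, so Sundays fall on 7, 14, 21, 28; the last is March 28.
1 October 2027 is a Friday, so the first Saturday is October 2.
At the standard offset (UTC+04:30), 20:30 UTC + 4h30m = 01:00 Tarove Isles standard time (rolling into the next day, 6 April 2027).
The standard-time date in Tarove Isles, 6 April 2027, lies within the daylight-saving period (28 March – 2 October), so Tarove Isles is on daylight time, UTC+05:30.
20:30 UTC + 5h30m = 02:00 local (rolling into the next day, 6 April 2027).

02:00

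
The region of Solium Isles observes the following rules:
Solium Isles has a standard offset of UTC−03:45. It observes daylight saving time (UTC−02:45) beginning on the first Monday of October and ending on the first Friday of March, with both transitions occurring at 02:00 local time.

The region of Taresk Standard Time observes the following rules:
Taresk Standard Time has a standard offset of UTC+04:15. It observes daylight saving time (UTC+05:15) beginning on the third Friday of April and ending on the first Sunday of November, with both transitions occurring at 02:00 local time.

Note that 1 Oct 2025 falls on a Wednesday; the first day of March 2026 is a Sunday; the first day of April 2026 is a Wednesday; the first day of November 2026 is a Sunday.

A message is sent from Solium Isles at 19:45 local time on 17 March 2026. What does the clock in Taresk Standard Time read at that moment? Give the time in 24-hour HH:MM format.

03:45

1 October 2025 is a Wednesday, so the first Monday is October 6.
1 March 2026 is a Sunday, so the first Friday is March 6.
Daylight saving runs 6 October 2025 – 6 March 2026; 17 March 2026 is outside that window, so Solium Isles is on standard time at UTC−03:45.
19:45 Solium Isles + 3h45m = 23:30 UTC.
1 April 2026 is a Wednesday, so the first Friday is April 3 and the third is April 17.
1 November 2026 is a Sunday, so the first Sunday is November 1.
At the standard offset (UTC+04:15), 23:30 UTC + 4h15m = 03:45 Taresk Standard Time standard time (rolling into the next day, 18 March 2026).
The standard-time date in Taresk Standard Time, 18 March 2026, is outside the daylight-saving period (17 April – 1 November), so Taresk Standard Time is on standard time, UTC+04:15.
23:30 UTC + 4h15m = 03:45 Taresk Standard Time (rolling into the next day, 18 March 2026).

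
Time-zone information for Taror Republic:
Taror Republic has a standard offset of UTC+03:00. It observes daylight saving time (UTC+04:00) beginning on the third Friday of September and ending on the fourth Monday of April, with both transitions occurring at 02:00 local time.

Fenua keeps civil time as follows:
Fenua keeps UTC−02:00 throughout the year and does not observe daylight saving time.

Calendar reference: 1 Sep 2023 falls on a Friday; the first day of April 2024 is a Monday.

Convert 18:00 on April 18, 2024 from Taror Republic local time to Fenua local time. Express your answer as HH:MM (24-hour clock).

12:00

1 September 2023 is a Friday, so the first Friday is September 1 and the third is September 15.
1 April 2024 is a Monday, so the first Monday is April 1 and the fourth is April 22.
April 18, 2024 lies within the daylight-saving period (15 September 2023 – 22 April 2024), so Taror Republic is on daylight time, UTC+04:00.
18:00 Taror Republic − 4h = 14:00 UTC.
Fenua has no daylight saving, so its offset is UTC−02:00 year-round.
14:00 UTC − 2h = 12:00 Fenua.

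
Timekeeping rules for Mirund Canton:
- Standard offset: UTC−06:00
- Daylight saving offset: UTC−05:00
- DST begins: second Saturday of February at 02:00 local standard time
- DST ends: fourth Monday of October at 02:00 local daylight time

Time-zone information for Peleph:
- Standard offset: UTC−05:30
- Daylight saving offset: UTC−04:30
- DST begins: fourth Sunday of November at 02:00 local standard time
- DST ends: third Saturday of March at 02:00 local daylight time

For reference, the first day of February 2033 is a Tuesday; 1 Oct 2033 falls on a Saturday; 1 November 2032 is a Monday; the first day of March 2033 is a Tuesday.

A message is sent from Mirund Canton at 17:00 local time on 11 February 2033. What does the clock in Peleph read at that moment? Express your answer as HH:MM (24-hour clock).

1 February 2033 is a Tuesday, so the first Saturday is February 5 and the second is February 12.
1 October 2033 is a Saturday, so the first Monday is October 3 and the fourth is October 24.
11 February 2033 does not fall between 12 February and 24 October, so daylight saving is not in effect and Mirund Canton is at UTC−06:00.
17:00 Mirund Canton + 6h = 23:00 UTC.
1 November 2032 is a Monday, so the first Sunday is November 7 and the fourth is November 28.
1 March 2033 is a Tuesday, so the first Saturday is March 5 and the third is March 19.
At the standard offset (UTC−05:30), 23:00 UTC − 5h30m = 17:30 Peleph standard time.
The standard-time date in Peleph, 11 February 2033, falls between 28 November 2032 and 19 March 2033, so daylight saving is in effect and Peleph is at UTC−04:30.
23:00 UTC − 4h30m = 18:30 Peleph.

18:30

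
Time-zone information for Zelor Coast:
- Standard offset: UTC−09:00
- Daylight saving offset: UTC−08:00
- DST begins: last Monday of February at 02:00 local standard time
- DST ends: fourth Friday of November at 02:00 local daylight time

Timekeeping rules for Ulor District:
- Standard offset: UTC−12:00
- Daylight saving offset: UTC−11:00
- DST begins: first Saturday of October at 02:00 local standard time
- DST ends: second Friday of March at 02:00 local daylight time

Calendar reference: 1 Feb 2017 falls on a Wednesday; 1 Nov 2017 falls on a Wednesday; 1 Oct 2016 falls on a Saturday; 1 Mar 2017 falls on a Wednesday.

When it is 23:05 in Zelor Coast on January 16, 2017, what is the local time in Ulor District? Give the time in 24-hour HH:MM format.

21:05

1 February 2017 is a Wednesday, so Mondays fall on 6, 13, 20, 27; the last is February 27.
1 November 2017 is a Wednesday, so the first Friday is November 3 and the fourth is November 24.
January 16, 2017 is outside the daylight-saving period (27 February – 24 November), so Zelor Coast is on standard time, UTC−09:00.
23:05 Zelor Coast + 9h = 08:05 UTC (rolling into the next day, 17 January 2017).
1 October 2016 is a Saturday, so the first Saturday is October 1.
1 March 2017 is a Wednesday, so the first Friday is March 3 and the second is March 10.
At the standard offset (UTC−12:00), 08:05 UTC − 12h = 20:05 Ulor District standard time (rolling into the previous day, 16 January 2017).
The standard-time date in Ulor District, January 16, 2017, falls between 1 October 2016 and 10 March 2017, so daylight saving is in effect and Ulor District is at UTC−11:00.
08:05 UTC − 11h = 21:05 Ulor District (rolling into the previous day, 16 January 2017).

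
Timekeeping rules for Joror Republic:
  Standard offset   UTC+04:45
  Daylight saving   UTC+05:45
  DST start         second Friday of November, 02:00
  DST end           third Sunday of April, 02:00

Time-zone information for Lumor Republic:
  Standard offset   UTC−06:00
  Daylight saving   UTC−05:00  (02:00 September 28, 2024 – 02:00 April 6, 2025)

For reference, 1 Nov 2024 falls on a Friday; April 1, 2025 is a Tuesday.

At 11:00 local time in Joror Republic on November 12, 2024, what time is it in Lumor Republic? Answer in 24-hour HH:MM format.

1 November 2024 is a Friday, so the first Friday is November 1 and the second is November 8.
1 April 2025 is a Tuesday, so the first Sunday is April 6 and the third is April 20.
November 12, 2024 lies within the daylight-saving period (8 November 2024 – 20 April 2025), so Joror Republic is on daylight time, UTC+05:45.
11:00 Joror Republic − 5h45m = 05:15 UTC.
At the standard offset (UTC−06:00), 05:15 UTC − 6h = 23:15 Lumor Republic standard time (rolling into the previous day, 11 November 2024).
Daylight saving runs 28 September 2024 – 6 April 2025; the standard-time date in Lumor Republic, November 11, 2024, is inside that window, so Lumor Republic is at UTC−05:00.
05:15 UTC − 5h = 00:15 Lumor Republic.

00:15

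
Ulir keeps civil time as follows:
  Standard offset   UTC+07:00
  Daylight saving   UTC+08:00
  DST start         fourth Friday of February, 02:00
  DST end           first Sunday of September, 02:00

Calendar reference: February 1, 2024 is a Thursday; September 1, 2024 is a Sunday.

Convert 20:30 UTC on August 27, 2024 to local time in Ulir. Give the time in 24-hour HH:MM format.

1 February 2024 is a Thursday, so the first Friday is February 2 and the fourth is February 23.
1 September 2024 is a Sunday, so the first Sunday is September 1.
At the standard offset (UTC+07:00), 20:30 UTC + 7h = 03:30 Ulir standard time (rolling into the next day, 28 August 2024).
Daylight saving runs 23 February – 1 September; the standard-time date in Ulir, August 28, 2024, is inside that window, so Ulir is at UTC+08:00.
20:30 UTC + 8h = 04:30 local (rolling into the next day, 28 August 2024).

04:30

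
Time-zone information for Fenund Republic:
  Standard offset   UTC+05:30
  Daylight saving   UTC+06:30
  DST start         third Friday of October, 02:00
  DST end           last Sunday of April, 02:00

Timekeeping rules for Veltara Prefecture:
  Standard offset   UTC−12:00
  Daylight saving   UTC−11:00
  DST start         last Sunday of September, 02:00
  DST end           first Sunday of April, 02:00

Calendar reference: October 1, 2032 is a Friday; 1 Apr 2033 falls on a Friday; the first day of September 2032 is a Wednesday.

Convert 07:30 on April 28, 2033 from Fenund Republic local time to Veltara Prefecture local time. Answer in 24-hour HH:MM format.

14:00

1 October 2032 is a Friday, so the first Friday is October 1 and the third is October 15.
1 April 2033 is a Friday, so Sundays fall on 3, 10, 17, 24; the last is April 24.
April 28, 2033 does not fall between 15 October 2032 and 24 April 2033, so daylight saving is not in effect and Fenund Republic is at UTC+05:30.
07:30 Fenund Republic − 5h30m = 02:00 UTC.
1 September 2032 is a Wednesday, so Sundays fall on 5, 12, 19, 26; the last is September 26.
1 April 2033 is a Friday, so the first Sunday is April 3.
At the standard offset (UTC−12:00), 02:00 UTC − 12h = 14:00 Veltara Prefecture standard time (rolling into the previous day, 27 April 2033).
The standard-time date in Veltara Prefecture, April 27, 2033, does not fall between 26 September 2032 and 3 April 2033, so daylight saving is not in effect and Veltara Prefecture is at UTC−12:00.
02:00 UTC − 12h = 14:00 Veltara Prefecture (rolling into the previous day, 27 April 2033).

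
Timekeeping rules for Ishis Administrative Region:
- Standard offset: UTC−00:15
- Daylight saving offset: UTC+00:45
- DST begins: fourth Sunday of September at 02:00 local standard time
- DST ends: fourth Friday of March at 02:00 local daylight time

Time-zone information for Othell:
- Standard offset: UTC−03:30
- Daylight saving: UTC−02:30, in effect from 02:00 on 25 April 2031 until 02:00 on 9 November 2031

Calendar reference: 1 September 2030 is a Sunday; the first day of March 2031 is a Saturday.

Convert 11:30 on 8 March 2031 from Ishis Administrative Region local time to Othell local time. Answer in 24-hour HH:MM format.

07:15

1 September 2030 is a Sunday, so the first Sunday is September 1 and the fourth is September 22.
1 March 2031 is a Saturday, so the first Friday is March 7 and the fourth is March 28.
8 March 2031 lies within the daylight-saving period (22 September 2030 – 28 March 2031), so Ishis Administrative Region is on daylight time, UTC+00:45.
11:30 Ishis Administrative Region − 0h45m = 10:45 UTC.
At the standard offset (UTC−03:30), 10:45 UTC − 3h30m = 07:15 Othell standard time.
The standard-time date in Othell, 8 March 2031, does not fall between 25 April and 9 November, so daylight saving is not in effect and Othell is at UTC−03:30.
10:45 UTC − 3h30m = 07:15 Othell.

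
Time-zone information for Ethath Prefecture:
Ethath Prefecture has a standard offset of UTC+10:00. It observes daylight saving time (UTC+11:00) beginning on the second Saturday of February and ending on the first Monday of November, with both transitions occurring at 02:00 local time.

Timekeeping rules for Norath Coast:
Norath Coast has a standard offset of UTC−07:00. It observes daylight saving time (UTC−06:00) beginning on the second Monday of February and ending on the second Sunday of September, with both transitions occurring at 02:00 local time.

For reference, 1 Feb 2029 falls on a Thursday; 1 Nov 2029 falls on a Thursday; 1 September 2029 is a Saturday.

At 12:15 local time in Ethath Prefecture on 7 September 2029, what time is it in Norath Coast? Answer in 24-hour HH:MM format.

1 February 2029 is a Thursday, so the first Saturday is February 3 and the second is February 10.
1 November 2029 is a Thursday, so the first Monday is November 5.
7 September 2029 lies within the daylight-saving period (10 February – 5 November), so Ethath Prefecture is on daylight time, UTC+11:00.
12:15 Ethath Prefecture − 11h = 01:15 UTC.
1 February 2029 is a Thursday, so the first Monday is February 5 and the second is February 12.
1 September 2029 is a Saturday, so the first Sunday is September 2 and the second is September 9.
At the standard offset (UTC−07:00), 01:15 UTC − 7h = 18:15 Norath Coast standard time (rolling into the previous day, 6 September 2029).
The standard-time date in Norath Coast, 6 September 2029, lies within the daylight-saving period (12 February – 9 September), so Norath Coast is on daylight time, UTC−06:00.
01:15 UTC − 6h = 19:15 Norath Coast (rolling into the previous day, 6 September 2029).

19:15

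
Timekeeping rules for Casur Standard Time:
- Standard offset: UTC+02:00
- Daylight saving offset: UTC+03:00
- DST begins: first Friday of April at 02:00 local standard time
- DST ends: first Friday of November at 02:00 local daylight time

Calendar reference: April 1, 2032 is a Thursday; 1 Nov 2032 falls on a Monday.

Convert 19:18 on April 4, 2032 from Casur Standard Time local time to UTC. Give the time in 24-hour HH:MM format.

1 April 2032 is a Thursday, so the first Friday is April 2.
1 November 2032 is a Monday, so the first Friday is November 5.
April 4, 2032 falls between 2 April and 5 November, so daylight saving is in effect and Casur Standard Time is at UTC+03:00.
19:18 local − 3h = 16:18 UTC.

16:18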